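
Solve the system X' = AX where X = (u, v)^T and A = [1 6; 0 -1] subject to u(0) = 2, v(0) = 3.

Coefficient matrix A = [[1, 6], [0, -1]].
Characteristic polynomial det(A - λI) = λ^2 - 1 = 0.
Eigenvalues λ = -1, 1.
For λ=-1: (A-λI) row 1 is [2, 6], so an eigenvector is (3, -1).
For λ=1: (A-λI) row 1 is [0, 6], so an eigenvector is (-1, 0).
General solution: c_1e^(-t)(3,-1) + c_2e^(t)(-1,0).
Applying u(0)=2, v(0)=3 gives c_1=-3, c_2=-11.

u(t) = 11e^(t) - 9e^(-t), v(t) = 3e^(-t)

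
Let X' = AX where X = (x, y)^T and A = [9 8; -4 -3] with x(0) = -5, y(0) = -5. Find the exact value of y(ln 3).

A = [[9,8],[-4,-3]]; eigenvalues λ = 5, 1.
Eigenvectors: (2,-1) for λ=5, (-1,1) for λ=1.
From the initial condition, c_1 = -10, c_2 = -15.
y(ln 3) = (-10)(3^5)(-1) + (-15)(3^1)(1) = 2385.

2385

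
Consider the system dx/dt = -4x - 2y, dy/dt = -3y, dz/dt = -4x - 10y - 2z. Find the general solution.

x(t) = K_1e^(-4t) - 2K_2e^(-3t), y(t) = K_2e^(-3t), z(t) = 2K_1e^(-4t) + 2K_2e^(-3t) + K_3e^(-2t)

Coefficient matrix A = [[-4, -2, 0], [0, -3, 0], [-4, -10, -2]].
det(A - λI) = 0 gives eigenvalues λ = -4, -3, -2.
For λ=-4: eigenvector (1,0,2).
For λ=-3: eigenvector (-2,1,2).
For λ=-2: eigenvector (0,0,1).
General solution: K_1e^(-4t)(1,0,2) + K_2e^(-3t)(-2,1,2) + K_3e^(-2t)(0,0,1).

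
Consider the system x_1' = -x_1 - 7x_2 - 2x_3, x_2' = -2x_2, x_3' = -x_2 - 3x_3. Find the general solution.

Coefficient matrix A = [[-1, -7, -2], [0, -2, 0], [0, -1, -3]].
det(A - λI) = 0 gives eigenvalues λ = -1, -2, -3.
For λ=-1: eigenvector (1,0,0).
For λ=-2: eigenvector (5,1,-1).
For λ=-3: eigenvector (1,0,1).
General solution: c_1e^(-t)(1,0,0) + c_2e^(-2t)(5,1,-1) + c_3e^(-3t)(1,0,1).

x_1(t) = c_1e^(-t) + 5c_2e^(-2t) + c_3e^(-3t), x_2(t) = c_2e^(-2t), x_3(t) = -c_2e^(-2t) + c_3e^(-3t)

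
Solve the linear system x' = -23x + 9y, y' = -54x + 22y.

Coefficient matrix A = [[-23, 9], [-54, 22]].
Characteristic polynomial det(A - λI) = λ^2 + λ - 20 = 0.
Eigenvalues λ = -5, 4.
For λ=-5: (A-λI) row 1 is [-18, 9], so an eigenvector is (1, 2).
For λ=4: (A-λI) row 1 is [-27, 9], so an eigenvector is (-1, -3).
General solution: C_1e^(-5t)(1,2) + C_2e^(4t)(-1,-3).

x(t) = C_1e^(-5t) - C_2e^(4t), y(t) = 2C_1e^(-5t) - 3C_2e^(4t)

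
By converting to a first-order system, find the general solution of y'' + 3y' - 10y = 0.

y(t) = K_1e^(2t) + K_2e^(-5t)

Let x_1 = y, x_2 = y'. Then x_1' = x_2 and x_2' = 10x_1 - 3x_2.
A = [[0,1],[10,-3]]; det(A-λI) = λ^2 + 3λ - 10.
Eigenvalues λ = 2, -5 with eigenvectors (1,2), (1,-5).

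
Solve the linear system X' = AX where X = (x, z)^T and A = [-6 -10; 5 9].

Coefficient matrix A = [[-6, -10], [5, 9]].
Characteristic polynomial det(A - λI) = λ^2 - 3λ - 4 = 0.
Eigenvalues λ = 4, -1.
For λ=4: (A-λI) row 1 is [-10, -10], so an eigenvector is (-1, 1).
For λ=-1: (A-λI) row 1 is [-5, -10], so an eigenvector is (2, -1).
General solution: K_1e^(4t)(-1,1) + K_2e^(-t)(2,-1).

x(t) = -K_1e^(4t) + 2K_2e^(-t), z(t) = K_1e^(4t) - K_2e^(-t)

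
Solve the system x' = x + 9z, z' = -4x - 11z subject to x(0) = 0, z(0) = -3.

Coefficient matrix A = [[1, 9], [-4, -11]].
Characteristic polynomial det(A - λI) = λ^2 + 10λ + 25 = 0.
Single eigenvalue λ = -5 with algebraic multiplicity 2.
Eigenvector v = (3,-2); generalized eigenvector w with (A-λI)w=v is (2,-1).
General solution: e^(-5t)[c_1·v + c_2·(t·v + w)].
Applying x(0)=0, z(0)=-3 gives c_1=6, c_2=-9.

x(t) = -27te^(-5t), z(t) = 18te^(-5t) - 3e^(-5t)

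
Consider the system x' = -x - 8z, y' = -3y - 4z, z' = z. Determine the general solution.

Coefficient matrix A = [[-1, 0, -8], [0, -3, -4], [0, 0, 1]].
det(A - λI) = 0 gives eigenvalues λ = 1, -3, -1.
For λ=1: eigenvector (-4,-1,1).
For λ=-3: eigenvector (0,1,0).
For λ=-1: eigenvector (1,0,0).
General solution: K_1e^(t)(-4,-1,1) + K_2e^(-3t)(0,1,0) + K_3e^(-t)(1,0,0).

x(t) = -4K_1e^(t) + K_3e^(-t), y(t) = -K_1e^(t) + K_2e^(-3t), z(t) = K_1e^(t)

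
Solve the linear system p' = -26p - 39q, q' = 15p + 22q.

p(t) = -2K_1e^(-2t)sin(3t) - 3K_1e^(-2t)cos(3t) - 3K_2e^(-2t)sin(3t) + 2K_2e^(-2t)cos(3t), q(t) = K_1e^(-2t)sin(3t) + 2K_1e^(-2t)cos(3t) + 2K_2e^(-2t)sin(3t) - K_2e^(-2t)cos(3t)

Coefficient matrix A = [[-26, -39], [15, 22]].
Characteristic polynomial det(A - λI) = λ^2 + 4λ + 13 = 0.
Eigenvalues λ = -2 ± 3i (complex conjugate pair).
For λ=-2+3i: an eigenvector is (-3,2) - i(-2,1) = (-3 + 2i, 2 - i).
A real fundamental pair from Re and Im of e^((-2+3i)t)v: X_1 = e^(-2t)(cos(3t)·(-3,2) + sin(3t)·(-2,1)), X_2 = e^(-2t)(sin(3t)·(-3,2) - cos(3t)·(-2,1)).
General solution: K_1X_1 + K_2X_2.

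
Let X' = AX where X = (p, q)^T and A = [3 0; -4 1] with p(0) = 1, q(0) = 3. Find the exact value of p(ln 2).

A = [[3,0],[-4,1]]; eigenvalues λ = 1, 3.
Eigenvectors: (0,-1) for λ=1, (1,-2) for λ=3.
From the initial condition, c_1 = -5, c_2 = 1.
p(ln 2) = (-5)(2^1)(0) + (1)(2^3)(1) = 8.

8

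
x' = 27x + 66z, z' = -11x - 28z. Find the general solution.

Coefficient matrix A = [[27, 66], [-11, -28]].
Characteristic polynomial det(A - λI) = λ^2 + λ - 30 = 0.
Eigenvalues λ = 5, -6.
For λ=5: (A-λI) row 1 is [22, 66], so an eigenvector is (-3, 1).
For λ=-6: (A-λI) row 1 is [33, 66], so an eigenvector is (2, -1).
General solution: C_1e^(5t)(-3,1) + C_2e^(-6t)(2,-1).

x(t) = -3C_1e^(5t) + 2C_2e^(-6t), z(t) = C_1e^(5t) - C_2e^(-6t)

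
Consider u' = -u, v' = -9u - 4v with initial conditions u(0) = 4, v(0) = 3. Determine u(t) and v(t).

u(t) = 4e^(-t), v(t) = -12e^(-t) + 15e^(-4t)

Coefficient matrix A = [[-1, 0], [-9, -4]].
Characteristic polynomial det(A - λI) = λ^2 + 5λ + 4 = 0.
Eigenvalues λ = -1, -4.
For λ=-1: (A-λI) row 2 is [-9, -3], so an eigenvector is (1, -3).
For λ=-4: (A-λI) row 1 is [3, 0], so an eigenvector is (0, 1).
General solution: K_1e^(-t)(1,-3) + K_2e^(-4t)(0,1).
Applying u(0)=4, v(0)=3 gives K_1=4, K_2=15.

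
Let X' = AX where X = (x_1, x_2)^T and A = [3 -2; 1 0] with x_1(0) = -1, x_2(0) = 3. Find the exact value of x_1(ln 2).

A = [[3,-2],[1,0]]; eigenvalues λ = 2, 1.
Eigenvectors: (-2,-1) for λ=2, (-1,-1) for λ=1.
From the initial condition, c_1 = 4, c_2 = -7.
x_1(ln 2) = (4)(2^2)(-2) + (-7)(2^1)(-1) = -18.

-18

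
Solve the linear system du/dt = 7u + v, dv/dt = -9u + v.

Coefficient matrix A = [[7, 1], [-9, 1]].
Characteristic polynomial det(A - λI) = λ^2 - 8λ + 16 = 0.
Single eigenvalue λ = 4 with algebraic multiplicity 2.
Eigenvector v = (1,-3); generalized eigenvector w with (A-λI)w=v is (1,-2).
General solution: e^(4t)[K_1·v + K_2·(t·v + w)].

u(t) = K_1e^(4t) + K_2te^(4t) + K_2e^(4t), v(t) = -3K_1e^(4t) - 3K_2te^(4t) - 2K_2e^(4t)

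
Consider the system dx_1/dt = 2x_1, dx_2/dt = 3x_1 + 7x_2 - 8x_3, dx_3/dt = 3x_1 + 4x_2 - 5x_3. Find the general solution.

x_1(t) = C_1e^(2t), x_2(t) = C_1e^(2t) + C_2e^(-t) - 2C_3e^(3t), x_3(t) = C_1e^(2t) + C_2e^(-t) - C_3e^(3t)

Coefficient matrix A = [[2, 0, 0], [3, 7, -8], [3, 4, -5]].
det(A - λI) = 0 gives eigenvalues λ = 2, -1, 3.
For λ=2: eigenvector (1,1,1).
For λ=-1: eigenvector (0,1,1).
For λ=3: eigenvector (0,-2,-1).
General solution: C_1e^(2t)(1,1,1) + C_2e^(-t)(0,1,1) + C_3e^(3t)(0,-2,-1).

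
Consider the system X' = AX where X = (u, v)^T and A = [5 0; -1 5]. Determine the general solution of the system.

u(t) = -K_2e^(5t), v(t) = K_1e^(5t) + K_2te^(5t) + 2K_2e^(5t)

Coefficient matrix A = [[5, 0], [-1, 5]].
Characteristic polynomial det(A - λI) = λ^2 - 10λ + 25 = 0.
Single eigenvalue λ = 5 with algebraic multiplicity 2.
Eigenvector v = (0,1); generalized eigenvector w with (A-λI)w=v is (-1,2).
General solution: e^(5t)[K_1·v + K_2·(t·v + w)].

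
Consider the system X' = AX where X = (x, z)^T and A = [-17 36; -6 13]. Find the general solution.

x(t) = 3C_1e^(-5t) - 2C_2e^(t), z(t) = C_1e^(-5t) - C_2e^(t)

Coefficient matrix A = [[-17, 36], [-6, 13]].
Characteristic polynomial det(A - λI) = λ^2 + 4λ - 5 = 0.
Eigenvalues λ = -5, 1.
For λ=-5: (A-λI) row 1 is [-12, 36], so an eigenvector is (3, 1).
For λ=1: (A-λI) row 1 is [-18, 36], so an eigenvector is (-2, -1).
General solution: C_1e^(-5t)(3,1) + C_2e^(t)(-2,-1).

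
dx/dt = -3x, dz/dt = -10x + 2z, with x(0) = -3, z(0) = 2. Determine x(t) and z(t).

x(t) = -3e^(-3t), z(t) = 8e^(2t) - 6e^(-3t)

Coefficient matrix A = [[-3, 0], [-10, 2]].
Characteristic polynomial det(A - λI) = λ^2 + λ - 6 = 0.
Eigenvalues λ = 2, -3.
For λ=2: (A-λI) row 1 is [-5, 0], so an eigenvector is (0, 1).
For λ=-3: (A-λI) row 2 is [-10, 5], so an eigenvector is (-1, -2).
General solution: C_1e^(2t)(0,1) + C_2e^(-3t)(-1,-2).
Applying x(0)=-3, z(0)=2 gives C_1=8, C_2=3.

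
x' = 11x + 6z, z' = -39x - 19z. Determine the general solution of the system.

x(t) = -c_1e^(-4t)sin(3t) - c_1e^(-4t)cos(3t) - c_2e^(-4t)sin(3t) + c_2e^(-4t)cos(3t), z(t) = 3c_1e^(-4t)sin(3t) + 2c_1e^(-4t)cos(3t) + 2c_2e^(-4t)sin(3t) - 3c_2e^(-4t)cos(3t)

Coefficient matrix A = [[11, 6], [-39, -19]].
Characteristic polynomial det(A - λI) = λ^2 + 8λ + 25 = 0.
Eigenvalues λ = -4 ± 3i (complex conjugate pair).
For λ=-4+3i: an eigenvector is (-1,2) - i(-1,3) = (-1 + i, 2 - 3i).
A real fundamental pair from Re and Im of e^((-4+3i)t)v: X_1 = e^(-4t)(cos(3t)·(-1,2) + sin(3t)·(-1,3)), X_2 = e^(-4t)(sin(3t)·(-1,2) - cos(3t)·(-1,3)).
General solution: c_1X_1 + c_2X_2.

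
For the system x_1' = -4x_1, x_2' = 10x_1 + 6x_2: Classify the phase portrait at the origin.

saddle

A = [[-4,0],[10,6]]; det(A-λI) = λ^2 - 2λ - 24.
λ = 6, -4: opposite signs.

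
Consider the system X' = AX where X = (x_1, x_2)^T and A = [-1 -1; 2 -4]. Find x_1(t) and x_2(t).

x_1(t) = C_1e^(-3t) - C_2e^(-2t), x_2(t) = 2C_1e^(-3t) - C_2e^(-2t)

Coefficient matrix A = [[-1, -1], [2, -4]].
Characteristic polynomial det(A - λI) = λ^2 + 5λ + 6 = 0.
Eigenvalues λ = -3, -2.
For λ=-3: (A-λI) row 1 is [2, -1], so an eigenvector is (1, 2).
For λ=-2: (A-λI) row 1 is [1, -1], so an eigenvector is (-1, -1).
General solution: C_1e^(-3t)(1,2) + C_2e^(-2t)(-1,-1).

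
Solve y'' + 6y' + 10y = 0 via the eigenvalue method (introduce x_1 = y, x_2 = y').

y(t) = K_1e^(-3t)cos(t) + K_2e^(-3t)sin(t)

Let x_1 = y, x_2 = y'. Then x_1' = x_2 and x_2' = -10x_1 - 6x_2.
A = [[0,1],[-10,-6]]; det(A-λI) = λ^2 + 6λ + 10.
Eigenvalues λ = -3 ± i.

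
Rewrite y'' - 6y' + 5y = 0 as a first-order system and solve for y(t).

Let x_1 = y, x_2 = y'. Then x_1' = x_2 and x_2' = -5x_1 + 6x_2.
A = [[0,1],[-5,6]]; det(A-λI) = λ^2 - 6λ + 5.
Eigenvalues λ = 1, 5 with eigenvectors (1,1), (1,5).

y(t) = c_1e^(t) + c_2e^(5t)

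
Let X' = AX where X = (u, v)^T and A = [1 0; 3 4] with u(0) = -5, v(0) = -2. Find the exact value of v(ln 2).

-102

A = [[1,0],[3,4]]; eigenvalues λ = 1, 4.
Eigenvectors: (-1,1) for λ=1, (0,1) for λ=4.
From the initial condition, c_1 = 5, c_2 = -7.
v(ln 2) = (5)(2^1)(1) + (-7)(2^4)(1) = -102.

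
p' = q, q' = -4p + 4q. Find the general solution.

Coefficient matrix A = [[0, 1], [-4, 4]].
Characteristic polynomial det(A - λI) = λ^2 - 4λ + 4 = 0.
Single eigenvalue λ = 2 with algebraic multiplicity 2.
Eigenvector v = (-1,-2); generalized eigenvector w with (A-λI)w=v is (2,3).
General solution: e^(2t)[K_1·v + K_2·(t·v + w)].

p(t) = -K_1e^(2t) - K_2te^(2t) + 2K_2e^(2t), q(t) = -2K_1e^(2t) - 2K_2te^(2t) + 3K_2e^(2t)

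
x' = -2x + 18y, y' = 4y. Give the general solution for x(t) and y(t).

x(t) = 3c_1e^(4t) - c_2e^(-2t), y(t) = c_1e^(4t)

Coefficient matrix A = [[-2, 18], [0, 4]].
Characteristic polynomial det(A - λI) = λ^2 - 2λ - 8 = 0.
Eigenvalues λ = 4, -2.
For λ=4: (A-λI) row 1 is [-6, 18], so an eigenvector is (3, 1).
For λ=-2: (A-λI) row 1 is [0, 18], so an eigenvector is (-1, 0).
General solution: c_1e^(4t)(3,1) + c_2e^(-2t)(-1,0).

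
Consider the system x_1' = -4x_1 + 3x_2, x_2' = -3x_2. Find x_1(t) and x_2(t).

x_1(t) = 3K_1e^(-3t) - K_2e^(-4t), x_2(t) = K_1e^(-3t)

Coefficient matrix A = [[-4, 3], [0, -3]].
Characteristic polynomial det(A - λI) = λ^2 + 7λ + 12 = 0.
Eigenvalues λ = -3, -4.
For λ=-3: (A-λI) row 1 is [-1, 3], so an eigenvector is (3, 1).
For λ=-4: (A-λI) row 1 is [0, 3], so an eigenvector is (-1, 0).
General solution: K_1e^(-3t)(3,1) + K_2e^(-4t)(-1,0).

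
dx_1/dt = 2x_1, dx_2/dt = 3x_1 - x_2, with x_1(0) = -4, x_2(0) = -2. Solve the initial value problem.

x_1(t) = -4e^(2t), x_2(t) = -4e^(2t) + 2e^(-t)

Coefficient matrix A = [[2, 0], [3, -1]].
Characteristic polynomial det(A - λI) = λ^2 - λ - 2 = 0.
Eigenvalues λ = -1, 2.
For λ=-1: (A-λI) row 1 is [3, 0], so an eigenvector is (0, 1).
For λ=2: (A-λI) row 2 is [3, -3], so an eigenvector is (-1, -1).
General solution: c_1e^(-t)(0,1) + c_2e^(2t)(-1,-1).
Applying x_1(0)=-4, x_2(0)=-2 gives c_1=2, c_2=4.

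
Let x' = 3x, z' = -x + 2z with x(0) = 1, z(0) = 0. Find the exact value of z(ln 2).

-4

A = [[3,0],[-1,2]]; eigenvalues λ = 2, 3.
Eigenvectors: (0,-1) for λ=2, (1,-1) for λ=3.
From the initial condition, c_1 = -1, c_2 = 1.
z(ln 2) = (-1)(2^2)(-1) + (1)(2^3)(-1) = -4.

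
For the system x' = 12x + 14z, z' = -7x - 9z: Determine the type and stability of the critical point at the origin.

saddle

A = [[12,14],[-7,-9]]; det(A-λI) = λ^2 - 3λ - 10.
λ = 5, -2: opposite signs.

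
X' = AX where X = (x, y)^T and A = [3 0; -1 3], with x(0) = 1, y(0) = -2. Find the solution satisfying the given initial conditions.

Coefficient matrix A = [[3, 0], [-1, 3]].
Characteristic polynomial det(A - λI) = λ^2 - 6λ + 9 = 0.
Single eigenvalue λ = 3 with algebraic multiplicity 2.
Eigenvector v = (0,1); generalized eigenvector w with (A-λI)w=v is (-1,-3).
General solution: e^(3t)[K_1·v + K_2·(t·v + w)].
Applying x(0)=1, y(0)=-2 gives K_1=-5, K_2=-1.

x(t) = e^(3t), y(t) = -te^(3t) - 2e^(3t)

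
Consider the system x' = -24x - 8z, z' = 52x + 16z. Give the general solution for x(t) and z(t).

x(t) = -K_1e^(-4t)sin(4t) - K_1e^(-4t)cos(4t) - K_2e^(-4t)sin(4t) + K_2e^(-4t)cos(4t), z(t) = 2K_1e^(-4t)sin(4t) + 3K_1e^(-4t)cos(4t) + 3K_2e^(-4t)sin(4t) - 2K_2e^(-4t)cos(4t)

Coefficient matrix A = [[-24, -8], [52, 16]].
Characteristic polynomial det(A - λI) = λ^2 + 8λ + 32 = 0.
Eigenvalues λ = -4 ± 4i (complex conjugate pair).
For λ=-4+4i: an eigenvector is (-1,3) - i(-1,2) = (-1 + i, 3 - 2i).
A real fundamental pair from Re and Im of e^((-4+4i)t)v: X_1 = e^(-4t)(cos(4t)·(-1,3) + sin(4t)·(-1,2)), X_2 = e^(-4t)(sin(4t)·(-1,3) - cos(4t)·(-1,2)).
General solution: K_1X_1 + K_2X_2.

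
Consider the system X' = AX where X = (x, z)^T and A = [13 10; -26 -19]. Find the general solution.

x(t) = C_1e^(-3t)sin(2t) + 2C_1e^(-3t)cos(2t) + 2C_2e^(-3t)sin(2t) - C_2e^(-3t)cos(2t), z(t) = -2C_1e^(-3t)sin(2t) - 3C_1e^(-3t)cos(2t) - 3C_2e^(-3t)sin(2t) + 2C_2e^(-3t)cos(2t)

Coefficient matrix A = [[13, 10], [-26, -19]].
Characteristic polynomial det(A - λI) = λ^2 + 6λ + 13 = 0.
Eigenvalues λ = -3 ± 2i (complex conjugate pair).
For λ=-3+2i: an eigenvector is (2,-3) - i(1,-2) = (2 - i, -3 + 2i).
A real fundamental pair from Re and Im of e^((-3+2i)t)v: X_1 = e^(-3t)(cos(2t)·(2,-3) + sin(2t)·(1,-2)), X_2 = e^(-3t)(sin(2t)·(2,-3) - cos(2t)·(1,-2)).
General solution: C_1X_1 + C_2X_2.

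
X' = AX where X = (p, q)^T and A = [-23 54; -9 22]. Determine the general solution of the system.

Coefficient matrix A = [[-23, 54], [-9, 22]].
Characteristic polynomial det(A - λI) = λ^2 + λ - 20 = 0.
Eigenvalues λ = 4, -5.
For λ=4: (A-λI) row 1 is [-27, 54], so an eigenvector is (2, 1).
For λ=-5: (A-λI) row 1 is [-18, 54], so an eigenvector is (3, 1).
General solution: C_1e^(4t)(2,1) + C_2e^(-5t)(3,1).

p(t) = 2C_1e^(4t) + 3C_2e^(-5t), q(t) = C_1e^(4t) + C_2e^(-5t)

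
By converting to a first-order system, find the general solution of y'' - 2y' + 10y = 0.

Let x_1 = y, x_2 = y'. Then x_1' = x_2 and x_2' = -10x_1 + 2x_2.
A = [[0,1],[-10,2]]; det(A-λI) = λ^2 - 2λ + 10.
Eigenvalues λ = 1 ± 3i.

y(t) = K_1e^(t)cos(3t) + K_2e^(t)sin(3t)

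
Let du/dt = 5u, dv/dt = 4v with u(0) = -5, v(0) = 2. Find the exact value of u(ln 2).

A = [[5,0],[0,4]]; eigenvalues λ = 4, 5.
Eigenvectors: (0,1) for λ=4, (-1,0) for λ=5.
From the initial condition, c_1 = 2, c_2 = 5.
u(ln 2) = (2)(2^4)(0) + (5)(2^5)(-1) = -160.

-160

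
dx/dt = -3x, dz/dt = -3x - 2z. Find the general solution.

Coefficient matrix A = [[-3, 0], [-3, -2]].
Characteristic polynomial det(A - λI) = λ^2 + 5λ + 6 = 0.
Eigenvalues λ = -3, -2.
For λ=-3: (A-λI) row 2 is [-3, 1], so an eigenvector is (-1, -3).
For λ=-2: (A-λI) row 1 is [-1, 0], so an eigenvector is (0, -1).
General solution: c_1e^(-3t)(-1,-3) + c_2e^(-2t)(0,-1).

x(t) = -c_1e^(-3t), z(t) = -3c_1e^(-3t) - c_2e^(-2t)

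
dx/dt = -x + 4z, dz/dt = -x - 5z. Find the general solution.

Coefficient matrix A = [[-1, 4], [-1, -5]].
Characteristic polynomial det(A - λI) = λ^2 + 6λ + 9 = 0.
Single eigenvalue λ = -3 with algebraic multiplicity 2.
Eigenvector v = (-2,1); generalized eigenvector w with (A-λI)w=v is (-1,0).
General solution: e^(-3t)[c_1·v + c_2·(t·v + w)].

x(t) = -2c_1e^(-3t) - 2c_2te^(-3t) - c_2e^(-3t), z(t) = c_1e^(-3t) + c_2te^(-3t)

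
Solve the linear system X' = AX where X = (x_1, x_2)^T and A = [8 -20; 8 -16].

Coefficient matrix A = [[8, -20], [8, -16]].
Characteristic polynomial det(A - λI) = λ^2 + 8λ + 32 = 0.
Eigenvalues λ = -4 ± 4i (complex conjugate pair).
For λ=-4+4i: an eigenvector is (1,1) - i(-2,-1) = (1 + 2i, 1 + i).
A real fundamental pair from Re and Im of e^((-4+4i)t)v: X_1 = e^(-4t)(cos(4t)·(1,1) + sin(4t)·(-2,-1)), X_2 = e^(-4t)(sin(4t)·(1,1) - cos(4t)·(-2,-1)).
General solution: C_1X_1 + C_2X_2.

x_1(t) = -2C_1e^(-4t)sin(4t) + C_1e^(-4t)cos(4t) + C_2e^(-4t)sin(4t) + 2C_2e^(-4t)cos(4t), x_2(t) = -C_1e^(-4t)sin(4t) + C_1e^(-4t)cos(4t) + C_2e^(-4t)sin(4t) + C_2e^(-4t)cos(4t)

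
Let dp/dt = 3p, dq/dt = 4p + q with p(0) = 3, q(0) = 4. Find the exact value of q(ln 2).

44

A = [[3,0],[4,1]]; eigenvalues λ = 3, 1.
Eigenvectors: (1,2) for λ=3, (0,-1) for λ=1.
From the initial condition, c_1 = 3, c_2 = 2.
q(ln 2) = (3)(2^3)(2) + (2)(2^1)(-1) = 44.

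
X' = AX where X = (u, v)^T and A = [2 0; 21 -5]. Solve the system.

u(t) = c_1e^(2t), v(t) = 3c_1e^(2t) + c_2e^(-5t)

Coefficient matrix A = [[2, 0], [21, -5]].
Characteristic polynomial det(A - λI) = λ^2 + 3λ - 10 = 0.
Eigenvalues λ = 2, -5.
For λ=2: (A-λI) row 2 is [21, -7], so an eigenvector is (1, 3).
For λ=-5: (A-λI) row 1 is [7, 0], so an eigenvector is (0, 1).
General solution: c_1e^(2t)(1,3) + c_2e^(-5t)(0,1).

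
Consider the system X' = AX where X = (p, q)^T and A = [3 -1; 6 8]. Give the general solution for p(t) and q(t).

Coefficient matrix A = [[3, -1], [6, 8]].
Characteristic polynomial det(A - λI) = λ^2 - 11λ + 30 = 0.
Eigenvalues λ = 5, 6.
For λ=5: (A-λI) row 1 is [-2, -1], so an eigenvector is (1, -2).
For λ=6: (A-λI) row 1 is [-3, -1], so an eigenvector is (-1, 3).
General solution: c_1e^(5t)(1,-2) + c_2e^(6t)(-1,3).

p(t) = c_1e^(5t) - c_2e^(6t), q(t) = -2c_1e^(5t) + 3c_2e^(6t)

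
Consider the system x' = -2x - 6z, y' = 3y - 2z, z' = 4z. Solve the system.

x(t) = -K_1e^(4t) + K_3e^(-2t), y(t) = -2K_1e^(4t) + K_2e^(3t), z(t) = K_1e^(4t)

Coefficient matrix A = [[-2, 0, -6], [0, 3, -2], [0, 0, 4]].
det(A - λI) = 0 gives eigenvalues λ = 4, 3, -2.
For λ=4: eigenvector (-1,-2,1).
For λ=3: eigenvector (0,1,0).
For λ=-2: eigenvector (1,0,0).
General solution: K_1e^(4t)(-1,-2,1) + K_2e^(3t)(0,1,0) + K_3e^(-2t)(1,0,0).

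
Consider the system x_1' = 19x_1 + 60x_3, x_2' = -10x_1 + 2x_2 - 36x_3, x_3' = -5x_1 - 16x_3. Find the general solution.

Coefficient matrix A = [[19, 0, 60], [-10, 2, -36], [-5, 0, -16]].
det(A - λI) = 0 gives eigenvalues λ = -1, 4, 2.
For λ=-1: eigenvector (-3,2,1).
For λ=4: eigenvector (-4,2,1).
For λ=2: eigenvector (0,1,0).
General solution: C_1e^(-t)(-3,2,1) + C_2e^(4t)(-4,2,1) + C_3e^(2t)(0,1,0).

x_1(t) = -3C_1e^(-t) - 4C_2e^(4t), x_2(t) = 2C_1e^(-t) + 2C_2e^(4t) + C_3e^(2t), x_3(t) = C_1e^(-t) + C_2e^(4t)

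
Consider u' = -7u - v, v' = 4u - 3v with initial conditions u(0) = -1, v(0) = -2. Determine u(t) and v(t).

u(t) = 4te^(-5t) - e^(-5t), v(t) = -8te^(-5t) - 2e^(-5t)

Coefficient matrix A = [[-7, -1], [4, -3]].
Characteristic polynomial det(A - λI) = λ^2 + 10λ + 25 = 0.
Single eigenvalue λ = -5 with algebraic multiplicity 2.
Eigenvector v = (-1,2); generalized eigenvector w with (A-λI)w=v is (2,-3).
General solution: e^(-5t)[c_1·v + c_2·(t·v + w)].
Applying u(0)=-1, v(0)=-2 gives c_1=-7, c_2=-4.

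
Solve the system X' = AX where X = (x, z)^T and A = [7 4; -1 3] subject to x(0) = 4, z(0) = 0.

x(t) = 8te^(5t) + 4e^(5t), z(t) = -4te^(5t)

Coefficient matrix A = [[7, 4], [-1, 3]].
Characteristic polynomial det(A - λI) = λ^2 - 10λ + 25 = 0.
Single eigenvalue λ = 5 with algebraic multiplicity 2.
Eigenvector v = (-2,1); generalized eigenvector w with (A-λI)w=v is (3,-2).
General solution: e^(5t)[c_1·v + c_2·(t·v + w)].
Applying x(0)=4, z(0)=0 gives c_1=-8, c_2=-4.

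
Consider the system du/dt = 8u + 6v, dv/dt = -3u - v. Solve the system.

Coefficient matrix A = [[8, 6], [-3, -1]].
Characteristic polynomial det(A - λI) = λ^2 - 7λ + 10 = 0.
Eigenvalues λ = 2, 5.
For λ=2: (A-λI) row 1 is [6, 6], so an eigenvector is (-1, 1).
For λ=5: (A-λI) row 1 is [3, 6], so an eigenvector is (2, -1).
General solution: C_1e^(2t)(-1,1) + C_2e^(5t)(2,-1).

u(t) = -C_1e^(2t) + 2C_2e^(5t), v(t) = C_1e^(2t) - C_2e^(5t)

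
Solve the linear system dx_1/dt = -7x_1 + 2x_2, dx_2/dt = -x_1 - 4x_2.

x_1(t) = 2K_1e^(-6t) - K_2e^(-5t), x_2(t) = K_1e^(-6t) - K_2e^(-5t)

Coefficient matrix A = [[-7, 2], [-1, -4]].
Characteristic polynomial det(A - λI) = λ^2 + 11λ + 30 = 0.
Eigenvalues λ = -6, -5.
For λ=-6: (A-λI) row 1 is [-1, 2], so an eigenvector is (2, 1).
For λ=-5: (A-λI) row 1 is [-2, 2], so an eigenvector is (-1, -1).
General solution: K_1e^(-6t)(2,1) + K_2e^(-5t)(-1,-1).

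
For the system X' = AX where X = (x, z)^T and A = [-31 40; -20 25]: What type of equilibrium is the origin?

A = [[-31,40],[-20,25]]; det(A-λI) = λ^2 + 6λ + 25.
λ = -3 ± 4i: negative real part.

stable spiral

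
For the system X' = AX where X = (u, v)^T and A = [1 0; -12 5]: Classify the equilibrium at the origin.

A = [[1,0],[-12,5]]; det(A-λI) = λ^2 - 6λ + 5.
λ = 1, 5: both positive.

unstable node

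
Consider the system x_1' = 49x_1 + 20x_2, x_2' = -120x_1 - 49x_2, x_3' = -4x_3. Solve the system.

x_1(t) = -2K_1e^(-t) + 5K_2e^(t), x_2(t) = 5K_1e^(-t) - 12K_2e^(t), x_3(t) = K_3e^(-4t)

Coefficient matrix A = [[49, 20, 0], [-120, -49, 0], [0, 0, -4]].
det(A - λI) = 0 gives eigenvalues λ = -1, 1, -4.
For λ=-1: eigenvector (-2,5,0).
For λ=1: eigenvector (5,-12,0).
For λ=-4: eigenvector (0,0,1).
General solution: K_1e^(-t)(-2,5,0) + K_2e^(t)(5,-12,0) + K_3e^(-4t)(0,0,1).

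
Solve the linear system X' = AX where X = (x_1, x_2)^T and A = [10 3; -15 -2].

Coefficient matrix A = [[10, 3], [-15, -2]].
Characteristic polynomial det(A - λI) = λ^2 - 8λ + 25 = 0.
Eigenvalues λ = 4 ± 3i (complex conjugate pair).
For λ=4+3i: an eigenvector is (-1,2) - i(0,1) = (-1, 2 - i).
A real fundamental pair from Re and Im of e^((4+3i)t)v: X_1 = e^(4t)(cos(3t)·(-1,2) + sin(3t)·(0,1)), X_2 = e^(4t)(sin(3t)·(-1,2) - cos(3t)·(0,1)).
General solution: c_1X_1 + c_2X_2.

x_1(t) = -c_1e^(4t)cos(3t) - c_2e^(4t)sin(3t), x_2(t) = c_1e^(4t)sin(3t) + 2c_1e^(4t)cos(3t) + 2c_2e^(4t)sin(3t) - c_2e^(4t)cos(3t)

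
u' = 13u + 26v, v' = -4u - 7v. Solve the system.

u(t) = -2K_1e^(3t)sin(2t) - 3K_1e^(3t)cos(2t) - 3K_2e^(3t)sin(2t) + 2K_2e^(3t)cos(2t), v(t) = K_1e^(3t)sin(2t) + K_1e^(3t)cos(2t) + K_2e^(3t)sin(2t) - K_2e^(3t)cos(2t)

Coefficient matrix A = [[13, 26], [-4, -7]].
Characteristic polynomial det(A - λI) = λ^2 - 6λ + 13 = 0.
Eigenvalues λ = 3 ± 2i (complex conjugate pair).
For λ=3+2i: an eigenvector is (-3,1) - i(-2,1) = (-3 + 2i, 1 - i).
A real fundamental pair from Re and Im of e^((3+2i)t)v: X_1 = e^(3t)(cos(2t)·(-3,1) + sin(2t)·(-2,1)), X_2 = e^(3t)(sin(2t)·(-3,1) - cos(2t)·(-2,1)).
General solution: K_1X_1 + K_2X_2.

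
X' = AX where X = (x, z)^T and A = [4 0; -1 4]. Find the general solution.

Coefficient matrix A = [[4, 0], [-1, 4]].
Characteristic polynomial det(A - λI) = λ^2 - 8λ + 16 = 0.
Single eigenvalue λ = 4 with algebraic multiplicity 2.
Eigenvector v = (0,1); generalized eigenvector w with (A-λI)w=v is (-1,0).
General solution: e^(4t)[K_1·v + K_2·(t·v + w)].

x(t) = -K_2e^(4t), z(t) = K_1e^(4t) + K_2te^(4t)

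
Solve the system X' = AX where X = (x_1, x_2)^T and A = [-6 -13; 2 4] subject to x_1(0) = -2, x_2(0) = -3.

x_1(t) = 49e^(-t)sin(t) - 2e^(-t)cos(t), x_2(t) = -19e^(-t)sin(t) - 3e^(-t)cos(t)

Coefficient matrix A = [[-6, -13], [2, 4]].
Characteristic polynomial det(A - λI) = λ^2 + 2λ + 2 = 0.
Eigenvalues λ = -1 ± i (complex conjugate pair).
For λ=-1+i: an eigenvector is (-2,1) - i(-3,1) = (-2 + 3i, 1 - i).
A real fundamental pair from Re and Im of e^((-1+i)t)v: X_1 = e^(-t)(cos(t)·(-2,1) + sin(t)·(-3,1)), X_2 = e^(-t)(sin(t)·(-2,1) - cos(t)·(-3,1)).
General solution: c_1X_1 + c_2X_2.
Applying x_1(0)=-2, x_2(0)=-3 gives c_1=-11, c_2=-8.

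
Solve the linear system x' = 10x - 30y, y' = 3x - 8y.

Coefficient matrix A = [[10, -30], [3, -8]].
Characteristic polynomial det(A - λI) = λ^2 - 2λ + 10 = 0.
Eigenvalues λ = 1 ± 3i (complex conjugate pair).
For λ=1+3i: an eigenvector is (-3,-1) - i(1,0) = (-3 - i, -1).
A real fundamental pair from Re and Im of e^((1+3i)t)v: X_1 = e^(t)(cos(3t)·(-3,-1) + sin(3t)·(1,0)), X_2 = e^(t)(sin(3t)·(-3,-1) - cos(3t)·(1,0)).
General solution: c_1X_1 + c_2X_2.

x(t) = c_1e^(t)sin(3t) - 3c_1e^(t)cos(3t) - 3c_2e^(t)sin(3t) - c_2e^(t)cos(3t), y(t) = -c_1e^(t)cos(3t) - c_2e^(t)sin(3t)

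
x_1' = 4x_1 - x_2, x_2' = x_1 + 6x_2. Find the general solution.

Coefficient matrix A = [[4, -1], [1, 6]].
Characteristic polynomial det(A - λI) = λ^2 - 10λ + 25 = 0.
Single eigenvalue λ = 5 with algebraic multiplicity 2.
Eigenvector v = (-1,1); generalized eigenvector w with (A-λI)w=v is (3,-2).
General solution: e^(5t)[C_1·v + C_2·(t·v + w)].

x_1(t) = -C_1e^(5t) - C_2te^(5t) + 3C_2e^(5t), x_2(t) = C_1e^(5t) + C_2te^(5t) - 2C_2e^(5t)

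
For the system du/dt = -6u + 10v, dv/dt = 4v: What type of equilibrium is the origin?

A = [[-6,10],[0,4]]; det(A-λI) = λ^2 + 2λ - 24.
λ = -6, 4: opposite signs.

saddle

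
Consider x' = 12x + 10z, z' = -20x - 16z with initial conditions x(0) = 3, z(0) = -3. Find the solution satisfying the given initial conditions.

x(t) = 6e^(-2t)sin(2t) + 3e^(-2t)cos(2t), z(t) = -9e^(-2t)sin(2t) - 3e^(-2t)cos(2t)

Coefficient matrix A = [[12, 10], [-20, -16]].
Characteristic polynomial det(A - λI) = λ^2 + 4λ + 8 = 0.
Eigenvalues λ = -2 ± 2i (complex conjugate pair).
For λ=-2+2i: an eigenvector is (-1,1) - i(-2,3) = (-1 + 2i, 1 - 3i).
A real fundamental pair from Re and Im of e^((-2+2i)t)v: X_1 = e^(-2t)(cos(2t)·(-1,1) + sin(2t)·(-2,3)), X_2 = e^(-2t)(sin(2t)·(-1,1) - cos(2t)·(-2,3)).
General solution: c_1X_1 + c_2X_2.
Applying x(0)=3, z(0)=-3 gives c_1=-3, c_2=0.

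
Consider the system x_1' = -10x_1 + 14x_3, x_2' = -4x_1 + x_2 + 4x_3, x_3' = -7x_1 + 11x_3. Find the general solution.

Coefficient matrix A = [[-10, 0, 14], [-4, 1, 4], [-7, 0, 11]].
det(A - λI) = 0 gives eigenvalues λ = 4, 1, -3.
For λ=4: eigenvector (-1,0,-1).
For λ=1: eigenvector (0,-1,0).
For λ=-3: eigenvector (2,1,1).
General solution: K_1e^(4t)(-1,0,-1) + K_2e^(t)(0,-1,0) + K_3e^(-3t)(2,1,1).

x_1(t) = -K_1e^(4t) + 2K_3e^(-3t), x_2(t) = -K_2e^(t) + K_3e^(-3t), x_3(t) = -K_1e^(4t) + K_3e^(-3t)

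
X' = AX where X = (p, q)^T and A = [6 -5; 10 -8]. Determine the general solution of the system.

p(t) = -2K_1e^(-t)sin(t) - K_1e^(-t)cos(t) - K_2e^(-t)sin(t) + 2K_2e^(-t)cos(t), q(t) = -3K_1e^(-t)sin(t) - K_1e^(-t)cos(t) - K_2e^(-t)sin(t) + 3K_2e^(-t)cos(t)

Coefficient matrix A = [[6, -5], [10, -8]].
Characteristic polynomial det(A - λI) = λ^2 + 2λ + 2 = 0.
Eigenvalues λ = -1 ± i (complex conjugate pair).
For λ=-1+i: an eigenvector is (-1,-1) - i(-2,-3) = (-1 + 2i, -1 + 3i).
A real fundamental pair from Re and Im of e^((-1+i)t)v: X_1 = e^(-t)(cos(t)·(-1,-1) + sin(t)·(-2,-3)), X_2 = e^(-t)(sin(t)·(-1,-1) - cos(t)·(-2,-3)).
General solution: K_1X_1 + K_2X_2.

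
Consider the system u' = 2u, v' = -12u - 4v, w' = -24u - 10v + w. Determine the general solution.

u(t) = c_1e^(2t), v(t) = -2c_1e^(2t) + c_2e^(-4t), w(t) = -4c_1e^(2t) + 2c_2e^(-4t) + c_3e^(t)

Coefficient matrix A = [[2, 0, 0], [-12, -4, 0], [-24, -10, 1]].
det(A - λI) = 0 gives eigenvalues λ = 2, -4, 1.
For λ=2: eigenvector (1,-2,-4).
For λ=-4: eigenvector (0,1,2).
For λ=1: eigenvector (0,0,1).
General solution: c_1e^(2t)(1,-2,-4) + c_2e^(-4t)(0,1,2) + c_3e^(t)(0,0,1).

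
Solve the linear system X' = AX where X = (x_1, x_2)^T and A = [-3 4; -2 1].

x_1(t) = -K_1e^(-t)sin(2t) + K_1e^(-t)cos(2t) + K_2e^(-t)sin(2t) + K_2e^(-t)cos(2t), x_2(t) = -K_1e^(-t)sin(2t) + K_2e^(-t)cos(2t)

Coefficient matrix A = [[-3, 4], [-2, 1]].
Characteristic polynomial det(A - λI) = λ^2 + 2λ + 5 = 0.
Eigenvalues λ = -1 ± 2i (complex conjugate pair).
For λ=-1+2i: an eigenvector is (1,0) - i(-1,-1) = (1 + i, 0 + i).
A real fundamental pair from Re and Im of e^((-1+2i)t)v: X_1 = e^(-t)(cos(2t)·(1,0) + sin(2t)·(-1,-1)), X_2 = e^(-t)(sin(2t)·(1,0) - cos(2t)·(-1,-1)).
General solution: K_1X_1 + K_2X_2.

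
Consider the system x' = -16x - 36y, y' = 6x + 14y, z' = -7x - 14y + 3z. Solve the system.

Coefficient matrix A = [[-16, -36, 0], [6, 14, 0], [-7, -14, 3]].
det(A - λI) = 0 gives eigenvalues λ = -4, 3, 2.
For λ=-4: eigenvector (3,-1,1).
For λ=3: eigenvector (0,0,1).
For λ=2: eigenvector (-2,1,0).
General solution: c_1e^(-4t)(3,-1,1) + c_2e^(3t)(0,0,1) + c_3e^(2t)(-2,1,0).

x(t) = 3c_1e^(-4t) - 2c_3e^(2t), y(t) = -c_1e^(-4t) + c_3e^(2t), z(t) = c_1e^(-4t) + c_2e^(3t)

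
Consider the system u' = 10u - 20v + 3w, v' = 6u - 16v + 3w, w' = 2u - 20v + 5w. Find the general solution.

u(t) = C_1e^(-4t) + C_2e^(4t) + C_3e^(-t), v(t) = C_1e^(-4t) + C_3e^(-t), w(t) = 2C_1e^(-4t) - 2C_2e^(4t) + 3C_3e^(-t)

Coefficient matrix A = [[10, -20, 3], [6, -16, 3], [2, -20, 5]].
det(A - λI) = 0 gives eigenvalues λ = -4, 4, -1.
For λ=-4: eigenvector (1,1,2).
For λ=4: eigenvector (1,0,-2).
For λ=-1: eigenvector (1,1,3).
General solution: C_1e^(-4t)(1,1,2) + C_2e^(4t)(1,0,-2) + C_3e^(-t)(1,1,3).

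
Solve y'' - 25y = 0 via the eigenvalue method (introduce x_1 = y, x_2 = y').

Let x_1 = y, x_2 = y'. Then x_1' = x_2 and x_2' = 25x_1.
A = [[0,1],[25,0]]; det(A-λI) = λ^2 - 25.
Eigenvalues λ = 5, -5 with eigenvectors (1,5), (1,-5).

y(t) = C_1e^(5t) + C_2e^(-5t)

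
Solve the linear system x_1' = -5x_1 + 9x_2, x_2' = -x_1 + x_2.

x_1(t) = 3K_1e^(-2t) + 3K_2te^(-2t) - K_2e^(-2t), x_2(t) = K_1e^(-2t) + K_2te^(-2t)

Coefficient matrix A = [[-5, 9], [-1, 1]].
Characteristic polynomial det(A - λI) = λ^2 + 4λ + 4 = 0.
Single eigenvalue λ = -2 with algebraic multiplicity 2.
Eigenvector v = (3,1); generalized eigenvector w with (A-λI)w=v is (-1,0).
General solution: e^(-2t)[K_1·v + K_2·(t·v + w)].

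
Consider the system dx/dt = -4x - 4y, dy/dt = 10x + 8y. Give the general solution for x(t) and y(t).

Coefficient matrix A = [[-4, -4], [10, 8]].
Characteristic polynomial det(A - λI) = λ^2 - 4λ + 8 = 0.
Eigenvalues λ = 2 ± 2i (complex conjugate pair).
For λ=2+2i: an eigenvector is (1,-2) - i(1,-1) = (1 - i, -2 + i).
A real fundamental pair from Re and Im of e^((2+2i)t)v: X_1 = e^(2t)(cos(2t)·(1,-2) + sin(2t)·(1,-1)), X_2 = e^(2t)(sin(2t)·(1,-2) - cos(2t)·(1,-1)).
General solution: c_1X_1 + c_2X_2.

x(t) = c_1e^(2t)sin(2t) + c_1e^(2t)cos(2t) + c_2e^(2t)sin(2t) - c_2e^(2t)cos(2t), y(t) = -c_1e^(2t)sin(2t) - 2c_1e^(2t)cos(2t) - 2c_2e^(2t)sin(2t) + c_2e^(2t)cos(2t)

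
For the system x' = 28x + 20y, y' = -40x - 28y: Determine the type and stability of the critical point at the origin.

center

A = [[28,20],[-40,-28]]; det(A-λI) = λ^2 + 16.
λ = 0 ± 4i: zero real part.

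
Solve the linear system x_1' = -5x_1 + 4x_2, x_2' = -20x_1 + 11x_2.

Coefficient matrix A = [[-5, 4], [-20, 11]].
Characteristic polynomial det(A - λI) = λ^2 - 6λ + 25 = 0.
Eigenvalues λ = 3 ± 4i (complex conjugate pair).
For λ=3+4i: an eigenvector is (-1,-2) - i(0,1) = (-1, -2 - i).
A real fundamental pair from Re and Im of e^((3+4i)t)v: X_1 = e^(3t)(cos(4t)·(-1,-2) + sin(4t)·(0,1)), X_2 = e^(3t)(sin(4t)·(-1,-2) - cos(4t)·(0,1)).
General solution: C_1X_1 + C_2X_2.

x_1(t) = -C_1e^(3t)cos(4t) - C_2e^(3t)sin(4t), x_2(t) = C_1e^(3t)sin(4t) - 2C_1e^(3t)cos(4t) - 2C_2e^(3t)sin(4t) - C_2e^(3t)cos(4t)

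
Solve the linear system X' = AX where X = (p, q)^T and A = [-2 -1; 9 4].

p(t) = -c_1e^(t) - c_2te^(t), q(t) = 3c_1e^(t) + 3c_2te^(t) + c_2e^(t)

Coefficient matrix A = [[-2, -1], [9, 4]].
Characteristic polynomial det(A - λI) = λ^2 - 2λ + 1 = 0.
Single eigenvalue λ = 1 with algebraic multiplicity 2.
Eigenvector v = (-1,3); generalized eigenvector w with (A-λI)w=v is (0,1).
General solution: e^(t)[c_1·v + c_2·(t·v + w)].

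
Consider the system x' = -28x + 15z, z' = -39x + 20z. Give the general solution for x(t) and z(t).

x(t) = -K_1e^(-4t)sin(3t) + 2K_1e^(-4t)cos(3t) + 2K_2e^(-4t)sin(3t) + K_2e^(-4t)cos(3t), z(t) = -2K_1e^(-4t)sin(3t) + 3K_1e^(-4t)cos(3t) + 3K_2e^(-4t)sin(3t) + 2K_2e^(-4t)cos(3t)

Coefficient matrix A = [[-28, 15], [-39, 20]].
Characteristic polynomial det(A - λI) = λ^2 + 8λ + 25 = 0.
Eigenvalues λ = -4 ± 3i (complex conjugate pair).
For λ=-4+3i: an eigenvector is (2,3) - i(-1,-2) = (2 + i, 3 + 2i).
A real fundamental pair from Re and Im of e^((-4+3i)t)v: X_1 = e^(-4t)(cos(3t)·(2,3) + sin(3t)·(-1,-2)), X_2 = e^(-4t)(sin(3t)·(2,3) - cos(3t)·(-1,-2)).
General solution: K_1X_1 + K_2X_2.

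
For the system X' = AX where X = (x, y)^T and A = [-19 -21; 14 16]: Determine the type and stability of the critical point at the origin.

A = [[-19,-21],[14,16]]; det(A-λI) = λ^2 + 3λ - 10.
λ = 2, -5: opposite signs.

saddle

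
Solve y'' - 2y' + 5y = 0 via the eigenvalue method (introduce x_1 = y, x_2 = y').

Let x_1 = y, x_2 = y'. Then x_1' = x_2 and x_2' = -5x_1 + 2x_2.
A = [[0,1],[-5,2]]; det(A-λI) = λ^2 - 2λ + 5.
Eigenvalues λ = 1 ± 2i.

y(t) = c_1e^(t)cos(2t) + c_2e^(t)sin(2t)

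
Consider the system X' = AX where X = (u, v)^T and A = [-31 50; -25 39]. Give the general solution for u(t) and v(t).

u(t) = -C_1e^(4t)sin(5t) + 3C_1e^(4t)cos(5t) + 3C_2e^(4t)sin(5t) + C_2e^(4t)cos(5t), v(t) = -C_1e^(4t)sin(5t) + 2C_1e^(4t)cos(5t) + 2C_2e^(4t)sin(5t) + C_2e^(4t)cos(5t)

Coefficient matrix A = [[-31, 50], [-25, 39]].
Characteristic polynomial det(A - λI) = λ^2 - 8λ + 41 = 0.
Eigenvalues λ = 4 ± 5i (complex conjugate pair).
For λ=4+5i: an eigenvector is (3,2) - i(-1,-1) = (3 + i, 2 + i).
A real fundamental pair from Re and Im of e^((4+5i)t)v: X_1 = e^(4t)(cos(5t)·(3,2) + sin(5t)·(-1,-1)), X_2 = e^(4t)(sin(5t)·(3,2) - cos(5t)·(-1,-1)).
General solution: C_1X_1 + C_2X_2.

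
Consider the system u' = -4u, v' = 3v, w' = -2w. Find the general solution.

Coefficient matrix A = [[-4, 0, 0], [0, 3, 0], [0, 0, -2]].
det(A - λI) = 0 gives eigenvalues λ = 3, -4, -2.
For λ=3: eigenvector (0,1,0).
For λ=-4: eigenvector (1,0,0).
For λ=-2: eigenvector (0,0,1).
General solution: K_1e^(3t)(0,1,0) + K_2e^(-4t)(1,0,0) + K_3e^(-2t)(0,0,1).

u(t) = K_2e^(-4t), v(t) = K_1e^(3t), w(t) = K_3e^(-2t)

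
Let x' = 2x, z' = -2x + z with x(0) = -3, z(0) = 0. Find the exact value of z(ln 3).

A = [[2,0],[-2,1]]; eigenvalues λ = 1, 2.
Eigenvectors: (0,-1) for λ=1, (-1,2) for λ=2.
From the initial condition, c_1 = 6, c_2 = 3.
z(ln 3) = (6)(3^1)(-1) + (3)(3^2)(2) = 36.

36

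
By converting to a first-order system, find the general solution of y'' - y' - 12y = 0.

y(t) = K_1e^(-3t) + K_2e^(4t)

Let x_1 = y, x_2 = y'. Then x_1' = x_2 and x_2' = 12x_1 + x_2.
A = [[0,1],[12,1]]; det(A-λI) = λ^2 - λ - 12.
Eigenvalues λ = -3, 4 with eigenvectors (1,-3), (1,4).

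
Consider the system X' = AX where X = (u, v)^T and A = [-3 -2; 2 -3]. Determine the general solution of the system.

u(t) = -c_1e^(-3t)sin(2t) + c_2e^(-3t)cos(2t), v(t) = c_1e^(-3t)cos(2t) + c_2e^(-3t)sin(2t)

Coefficient matrix A = [[-3, -2], [2, -3]].
Characteristic polynomial det(A - λI) = λ^2 + 6λ + 13 = 0.
Eigenvalues λ = -3 ± 2i (complex conjugate pair).
For λ=-3+2i: an eigenvector is (0,1) - i(-1,0) = (0 + i, 1).
A real fundamental pair from Re and Im of e^((-3+2i)t)v: X_1 = e^(-3t)(cos(2t)·(0,1) + sin(2t)·(-1,0)), X_2 = e^(-3t)(sin(2t)·(0,1) - cos(2t)·(-1,0)).
General solution: c_1X_1 + c_2X_2.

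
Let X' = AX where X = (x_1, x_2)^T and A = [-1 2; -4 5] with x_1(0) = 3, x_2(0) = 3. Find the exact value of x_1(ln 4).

12

A = [[-1,2],[-4,5]]; eigenvalues λ = 1, 3.
Eigenvectors: (-1,-1) for λ=1, (1,2) for λ=3.
From the initial condition, c_1 = -3, c_2 = 0.
x_1(ln 4) = (-3)(4^1)(-1) + (0)(4^3)(1) = 12.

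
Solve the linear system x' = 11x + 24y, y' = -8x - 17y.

x(t) = 3c_1e^(-5t) + 2c_2e^(-t), y(t) = -2c_1e^(-5t) - c_2e^(-t)

Coefficient matrix A = [[11, 24], [-8, -17]].
Characteristic polynomial det(A - λI) = λ^2 + 6λ + 5 = 0.
Eigenvalues λ = -5, -1.
For λ=-5: (A-λI) row 1 is [16, 24], so an eigenvector is (3, -2).
For λ=-1: (A-λI) row 1 is [12, 24], so an eigenvector is (2, -1).
General solution: c_1e^(-5t)(3,-2) + c_2e^(-t)(2,-1).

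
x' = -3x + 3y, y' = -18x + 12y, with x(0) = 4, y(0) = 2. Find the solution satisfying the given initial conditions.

x(t) = -6e^(6t) + 10e^(3t), y(t) = -18e^(6t) + 20e^(3t)

Coefficient matrix A = [[-3, 3], [-18, 12]].
Characteristic polynomial det(A - λI) = λ^2 - 9λ + 18 = 0.
Eigenvalues λ = 6, 3.
For λ=6: (A-λI) row 1 is [-9, 3], so an eigenvector is (-1, -3).
For λ=3: (A-λI) row 1 is [-6, 3], so an eigenvector is (-1, -2).
General solution: K_1e^(6t)(-1,-3) + K_2e^(3t)(-1,-2).
Applying x(0)=4, y(0)=2 gives K_1=6, K_2=-10.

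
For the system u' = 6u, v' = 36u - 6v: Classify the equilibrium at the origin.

A = [[6,0],[36,-6]]; det(A-λI) = λ^2 - 36.
λ = 6, -6: opposite signs.

saddle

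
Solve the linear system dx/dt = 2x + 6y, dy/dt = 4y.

Coefficient matrix A = [[2, 6], [0, 4]].
Characteristic polynomial det(A - λI) = λ^2 - 6λ + 8 = 0.
Eigenvalues λ = 4, 2.
For λ=4: (A-λI) row 1 is [-2, 6], so an eigenvector is (-3, -1).
For λ=2: (A-λI) row 1 is [0, 6], so an eigenvector is (-1, 0).
General solution: c_1e^(4t)(-3,-1) + c_2e^(2t)(-1,0).

x(t) = -3c_1e^(4t) - c_2e^(2t), y(t) = -c_1e^(4t)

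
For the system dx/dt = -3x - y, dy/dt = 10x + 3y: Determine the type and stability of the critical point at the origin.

center

A = [[-3,-1],[10,3]]; det(A-λI) = λ^2 + 1.
λ = 0 ± i: zero real part.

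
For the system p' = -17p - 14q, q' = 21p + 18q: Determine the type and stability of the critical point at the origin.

saddle

A = [[-17,-14],[21,18]]; det(A-λI) = λ^2 - λ - 12.
λ = -3, 4: opposite signs.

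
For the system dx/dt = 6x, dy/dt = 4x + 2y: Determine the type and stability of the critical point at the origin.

A = [[6,0],[4,2]]; det(A-λI) = λ^2 - 8λ + 12.
λ = 2, 6: both positive.

unstable node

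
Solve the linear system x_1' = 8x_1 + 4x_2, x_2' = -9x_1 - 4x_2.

x_1(t) = 2c_1e^(2t) + 2c_2te^(2t) + c_2e^(2t), x_2(t) = -3c_1e^(2t) - 3c_2te^(2t) - c_2e^(2t)

Coefficient matrix A = [[8, 4], [-9, -4]].
Characteristic polynomial det(A - λI) = λ^2 - 4λ + 4 = 0.
Single eigenvalue λ = 2 with algebraic multiplicity 2.
Eigenvector v = (2,-3); generalized eigenvector w with (A-λI)w=v is (1,-1).
General solution: e^(2t)[c_1·v + c_2·(t·v + w)].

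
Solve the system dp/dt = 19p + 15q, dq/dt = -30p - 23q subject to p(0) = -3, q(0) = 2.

Coefficient matrix A = [[19, 15], [-30, -23]].
Characteristic polynomial det(A - λI) = λ^2 + 4λ + 13 = 0.
Eigenvalues λ = -2 ± 3i (complex conjugate pair).
For λ=-2+3i: an eigenvector is (-2,3) - i(1,-1) = (-2 - i, 3 + i).
A real fundamental pair from Re and Im of e^((-2+3i)t)v: X_1 = e^(-2t)(cos(3t)·(-2,3) + sin(3t)·(1,-1)), X_2 = e^(-2t)(sin(3t)·(-2,3) - cos(3t)·(1,-1)).
General solution: K_1X_1 + K_2X_2.
Applying p(0)=-3, q(0)=2 gives K_1=-1, K_2=5.

p(t) = -11e^(-2t)sin(3t) - 3e^(-2t)cos(3t), q(t) = 16e^(-2t)sin(3t) + 2e^(-2t)cos(3t)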